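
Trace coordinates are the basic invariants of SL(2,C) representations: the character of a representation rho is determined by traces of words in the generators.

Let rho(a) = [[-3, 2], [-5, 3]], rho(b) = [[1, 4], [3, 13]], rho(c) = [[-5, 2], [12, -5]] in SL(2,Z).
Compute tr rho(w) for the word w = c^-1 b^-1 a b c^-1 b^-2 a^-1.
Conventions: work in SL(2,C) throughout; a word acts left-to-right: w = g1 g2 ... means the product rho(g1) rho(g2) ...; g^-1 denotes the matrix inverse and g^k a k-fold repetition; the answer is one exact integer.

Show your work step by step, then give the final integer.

-1148902

rho(c^-1) = [[-5, -2], [-12, -5]]
... * rho(b^-1) = [[13, -4], [-3, 1]]  ->  [[-59, 18], [-141, 43]]
... * rho(a) = [[-3, 2], [-5, 3]]  ->  [[87, -64], [208, -153]]
... * rho(b) = [[1, 4], [3, 13]]  ->  [[-105, -484], [-251, -1157]]
... * rho(c^-1) = [[-5, -2], [-12, -5]]  ->  [[6333, 2630], [15139, 6287]]
... * rho(b^-1) = [[13, -4], [-3, 1]]  ->  [[74439, -22702], [177946, -54269]]
... * rho(b^-1) = [[13, -4], [-3, 1]]  ->  [[1035813, -320458], [2476105, -766053]]
... * rho(a^-1) = [[3, -2], [5, -3]]  ->  [[1505149, -1110252], [3598050, -2654051]]
tr = 1505149 + -2654051 = -1148902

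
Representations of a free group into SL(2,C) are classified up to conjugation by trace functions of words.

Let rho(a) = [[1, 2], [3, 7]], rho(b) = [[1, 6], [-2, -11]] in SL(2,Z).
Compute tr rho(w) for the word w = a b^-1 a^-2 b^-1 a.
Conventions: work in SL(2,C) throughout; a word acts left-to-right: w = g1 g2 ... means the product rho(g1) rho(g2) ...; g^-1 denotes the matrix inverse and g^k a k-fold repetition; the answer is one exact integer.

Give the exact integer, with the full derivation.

rho(a) = [[1, 2], [3, 7]]
... * rho(b^-1) = [[-11, -6], [2, 1]]  ->  [[-7, -4], [-19, -11]]
... * rho(a^-1) = [[7, -2], [-3, 1]]  ->  [[-37, 10], [-100, 27]]
... * rho(a^-1) = [[7, -2], [-3, 1]]  ->  [[-289, 84], [-781, 227]]
... * rho(b^-1) = [[-11, -6], [2, 1]]  ->  [[3347, 1818], [9045, 4913]]
... * rho(a) = [[1, 2], [3, 7]]  ->  [[8801, 19420], [23784, 52481]]
tr = 8801 + 52481 = 61282

61282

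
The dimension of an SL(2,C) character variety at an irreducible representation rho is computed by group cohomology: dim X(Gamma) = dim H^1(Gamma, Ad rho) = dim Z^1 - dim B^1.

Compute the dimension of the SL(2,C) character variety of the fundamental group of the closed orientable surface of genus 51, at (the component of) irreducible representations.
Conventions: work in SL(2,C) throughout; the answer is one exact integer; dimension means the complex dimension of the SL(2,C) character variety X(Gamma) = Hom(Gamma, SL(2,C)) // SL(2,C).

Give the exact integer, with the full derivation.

300

Gamma = pi_1(Sigma_51) = < a_1, b_1, ..., a_51, b_51 | prod [a_i, b_i] > has 2g = 102 generators and 1 relator.
Unconstrained cocycle data is one sl_2 vector per generator (306 dimensions), cut by the relator condition d_2(z) = 0.
d_2 is surjective at irreducible rho (its cokernel H^2 is dual to H^0 = 0), so dim Z^1 = 306 - 3 = 303.
As always at irreducible rho, dim B^1 = 3.
Hence dim X = 303 - 3 = 300.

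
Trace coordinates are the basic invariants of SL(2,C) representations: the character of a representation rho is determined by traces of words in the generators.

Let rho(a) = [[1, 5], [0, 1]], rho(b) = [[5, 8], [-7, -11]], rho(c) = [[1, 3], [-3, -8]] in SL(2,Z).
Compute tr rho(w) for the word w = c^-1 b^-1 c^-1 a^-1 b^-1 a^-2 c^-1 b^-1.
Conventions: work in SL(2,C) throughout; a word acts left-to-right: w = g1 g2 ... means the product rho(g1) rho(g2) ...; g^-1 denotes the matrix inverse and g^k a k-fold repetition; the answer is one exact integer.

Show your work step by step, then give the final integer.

rho(c^-1) = [[-8, -3], [3, 1]]
... * rho(b^-1) = [[-11, -8], [7, 5]]  ->  [[67, 49], [-26, -19]]
... * rho(c^-1) = [[-8, -3], [3, 1]]  ->  [[-389, -152], [151, 59]]
... * rho(a^-1) = [[1, -5], [0, 1]]  ->  [[-389, 1793], [151, -696]]
... * rho(b^-1) = [[-11, -8], [7, 5]]  ->  [[16830, 12077], [-6533, -4688]]
... * rho(a^-1) = [[1, -5], [0, 1]]  ->  [[16830, -72073], [-6533, 27977]]
... * rho(a^-1) = [[1, -5], [0, 1]]  ->  [[16830, -156223], [-6533, 60642]]
... * rho(c^-1) = [[-8, -3], [3, 1]]  ->  [[-603309, -206713], [234190, 80241]]
... * rho(b^-1) = [[-11, -8], [7, 5]]  ->  [[5189408, 3792907], [-2014403, -1472315]]
tr = 5189408 + -1472315 = 3717093

3717093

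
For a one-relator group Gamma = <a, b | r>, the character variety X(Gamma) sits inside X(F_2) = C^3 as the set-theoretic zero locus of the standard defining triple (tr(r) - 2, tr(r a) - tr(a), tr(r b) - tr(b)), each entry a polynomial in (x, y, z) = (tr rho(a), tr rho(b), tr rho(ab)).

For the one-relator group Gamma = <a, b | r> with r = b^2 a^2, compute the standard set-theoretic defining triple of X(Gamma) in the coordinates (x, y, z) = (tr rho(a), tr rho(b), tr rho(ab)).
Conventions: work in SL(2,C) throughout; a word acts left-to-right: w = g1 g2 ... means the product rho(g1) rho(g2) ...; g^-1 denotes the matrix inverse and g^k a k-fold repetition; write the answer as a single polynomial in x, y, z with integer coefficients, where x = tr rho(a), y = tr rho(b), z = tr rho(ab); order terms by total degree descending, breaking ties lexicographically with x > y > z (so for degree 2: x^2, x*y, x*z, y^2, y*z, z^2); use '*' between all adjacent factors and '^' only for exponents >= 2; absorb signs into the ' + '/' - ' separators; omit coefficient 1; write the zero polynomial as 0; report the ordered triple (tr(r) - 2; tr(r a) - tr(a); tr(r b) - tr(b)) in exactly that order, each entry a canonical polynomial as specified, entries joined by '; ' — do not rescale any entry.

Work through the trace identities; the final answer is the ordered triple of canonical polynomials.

so trace(b^2 a) = trace(b)*trace(a b) - trace(a)   [square of b] = y*z - x
reduce: trace(b^2) = trace(b)*trace(b) - trace(1)   [square of b] = y^2 - 2
so trace(b^2 a^2) = trace(a)*trace(b^2 a) - trace(b^2)   [square of a] = x*y*z - x^2 - y^2 + 2
reduce: trace(a b a) = trace(a)*trace(b a) - trace(b)  (reduce the a square) = x*z - y
so trace(a^3 b) = trace(a)*trace(a b a) - trace(a b)  (reduce the a square) = x^2*z - x*y - z
so trace(a^2) = trace(a)*trace(a) - trace(1)  (reduce the a square) = x^2 - 2
trace(a^3) = trace(a)*trace(a^2) - trace(a)  (reduce the a square) = x^3 - 3*x
trace(b^2 a^3) = trace(b)*trace(a^3 b) - trace(a^3)  (reduce the b square) = x^2*y*z - x^3 - x*y^2 - y*z + 3*x
reduce: trace(b^2 a^2 b) = trace(b)*trace(b a^2 b) - trace(b a^2)  (reduce the b square) = x*y^2*z - x^2*y - y^3 - x*z + 3*y
assemble the triple (trace(r) - 2; trace(r a) - x; trace(r b) - y)

x*y*z - x^2 - y^2; x^2*y*z - x^3 - x*y^2 - y*z + 2*x; x*y^2*z - x^2*y - y^3 - x*z + 2*y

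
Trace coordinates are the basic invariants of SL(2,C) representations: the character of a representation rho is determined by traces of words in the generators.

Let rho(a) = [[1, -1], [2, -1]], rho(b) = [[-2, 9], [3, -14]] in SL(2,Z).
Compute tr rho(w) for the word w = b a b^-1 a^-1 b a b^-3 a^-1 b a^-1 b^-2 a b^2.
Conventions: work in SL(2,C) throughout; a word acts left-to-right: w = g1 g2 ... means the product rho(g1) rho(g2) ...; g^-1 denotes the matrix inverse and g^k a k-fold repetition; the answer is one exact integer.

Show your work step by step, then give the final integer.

rho(b) = [[-2, 9], [3, -14]]
... * rho(a) = [[1, -1], [2, -1]]  ->  [[16, -7], [-25, 11]]
... * rho(b^-1) = [[-14, -9], [-3, -2]]  ->  [[-203, -130], [317, 203]]
... * rho(a^-1) = [[-1, 1], [-2, 1]]  ->  [[463, -333], [-723, 520]]
... * rho(b) = [[-2, 9], [3, -14]]  ->  [[-1925, 8829], [3006, -13787]]
... * rho(a) = [[1, -1], [2, -1]]  ->  [[15733, -6904], [-24568, 10781]]
... * rho(b^-1) = [[-14, -9], [-3, -2]]  ->  [[-199550, -127789], [311609, 199550]]
... * rho(b^-1) = [[-14, -9], [-3, -2]]  ->  [[3177067, 2051528], [-4961176, -3203581]]
... * rho(b^-1) = [[-14, -9], [-3, -2]]  ->  [[-50633522, -32696659], [79067207, 51057746]]
... * rho(a^-1) = [[-1, 1], [-2, 1]]  ->  [[116026840, -83330181], [-181182699, 130124953]]
... * rho(b) = [[-2, 9], [3, -14]]  ->  [[-482044223, 2210864094], [752740257, -3452393633]]
... * rho(a^-1) = [[-1, 1], [-2, 1]]  ->  [[-3939683965, 1728819871], [6152047009, -2699653376]]
... * rho(b^-1) = [[-14, -9], [-3, -2]]  ->  [[49969115897, 31999515943], [-78029697998, -49969116329]]
... * rho(b^-1) = [[-14, -9], [-3, -2]]  ->  [[-795566170387, -513721074959], [1242323120959, 802205514640]]
... * rho(a) = [[1, -1], [2, -1]]  ->  [[-1823008320305, 1309287245346], [2846734150239, -2044528635599]]
... * rho(b) = [[-2, 9], [3, -14]]  ->  [[7573878376648, -34737096317589], [-11827054207275, 54244008250537]]
... * rho(b) = [[-2, 9], [3, -14]]  ->  [[-119359045706063, 554484253836078], [186386133166161, -865859603372993]]
tr = -119359045706063 + -865859603372993 = -985218649079056

-985218649079056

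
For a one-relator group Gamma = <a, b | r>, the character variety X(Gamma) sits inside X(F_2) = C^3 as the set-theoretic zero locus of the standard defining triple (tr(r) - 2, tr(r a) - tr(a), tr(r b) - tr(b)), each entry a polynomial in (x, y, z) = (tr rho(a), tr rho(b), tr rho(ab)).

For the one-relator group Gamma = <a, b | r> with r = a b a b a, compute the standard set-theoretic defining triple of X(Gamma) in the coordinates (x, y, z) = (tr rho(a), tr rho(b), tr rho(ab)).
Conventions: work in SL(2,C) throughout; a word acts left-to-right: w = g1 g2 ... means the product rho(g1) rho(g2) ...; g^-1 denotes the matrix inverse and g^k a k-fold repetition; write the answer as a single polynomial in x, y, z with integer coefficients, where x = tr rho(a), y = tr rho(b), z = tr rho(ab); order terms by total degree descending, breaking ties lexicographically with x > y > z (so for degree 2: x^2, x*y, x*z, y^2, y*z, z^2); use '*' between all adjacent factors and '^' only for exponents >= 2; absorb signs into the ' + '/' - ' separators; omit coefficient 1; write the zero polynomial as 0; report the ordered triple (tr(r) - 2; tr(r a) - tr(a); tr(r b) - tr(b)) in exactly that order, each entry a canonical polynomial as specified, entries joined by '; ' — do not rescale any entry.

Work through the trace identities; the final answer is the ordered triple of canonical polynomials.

trace(b a b a) = trace(a b) trace(a b) - trace(1) = z^2 - 2
trace(b a b) = trace(b) trace(a b) - trace(a) = y*z - x
trace(a b a b a) = trace(a) trace(b a b a) - trace(b a b) = x*z^2 - y*z - x
trace(a b a b a^2) = trace(a) trace(b a b a^2) - trace(b a b a)  (reduce the a square) = x^2*z^2 - x*y*z - x^2 - z^2 + 2
trace(a b a b a b) = trace(a b) trace(a b a b) - trace(a^-1 b^-1) = z^3 - 3*z
assemble the triple (trace(r) - 2; trace(r a) - x; trace(r b) - y)

x*z^2 - y*z - x - 2; x^2*z^2 - x*y*z - x^2 - z^2 - x + 2; z^3 - y - 3*z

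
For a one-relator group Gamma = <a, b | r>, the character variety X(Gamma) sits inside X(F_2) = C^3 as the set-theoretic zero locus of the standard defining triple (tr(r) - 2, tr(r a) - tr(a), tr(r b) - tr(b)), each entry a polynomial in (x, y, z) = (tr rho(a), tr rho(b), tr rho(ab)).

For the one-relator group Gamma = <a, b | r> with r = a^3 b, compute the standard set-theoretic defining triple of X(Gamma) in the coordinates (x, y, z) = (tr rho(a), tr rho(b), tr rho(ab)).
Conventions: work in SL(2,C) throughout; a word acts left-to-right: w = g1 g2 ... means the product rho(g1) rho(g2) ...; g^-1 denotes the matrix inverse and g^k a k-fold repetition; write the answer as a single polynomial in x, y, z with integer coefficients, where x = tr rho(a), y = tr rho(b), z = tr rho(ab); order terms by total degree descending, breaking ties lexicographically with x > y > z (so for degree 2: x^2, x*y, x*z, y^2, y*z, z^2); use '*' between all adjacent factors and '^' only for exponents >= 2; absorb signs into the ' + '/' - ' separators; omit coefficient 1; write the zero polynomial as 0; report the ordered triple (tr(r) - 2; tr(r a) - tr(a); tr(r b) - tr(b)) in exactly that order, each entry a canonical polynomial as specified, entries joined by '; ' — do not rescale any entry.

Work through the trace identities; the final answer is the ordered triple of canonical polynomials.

x^2*z - x*y - z - 2; x^3*z - x^2*y - 2*x*z - x + y; x^2*y*z - x^3 - x*y^2 - y*z + 3*x - y

and tr(a b a) = tr(a) tr(b a) - tr(b) = x*z - y
and tr(a^3 b) = tr(a) tr(a b a) - tr(a b) = x^2*z - x*y - z
tr(a^3 b a) = tr(a) tr(a^2 b a) - tr(a^2 b)  (reduce the a square) = x^3*z - x^2*y - 2*x*z + y
tr(b^2 a) = tr(b) tr(a b) - tr(a)   [square of b] = y*z - x
tr(b^2) = tr(b) tr(b) - tr(1)   [square of b] = y^2 - 2
tr(a b^2 a) = tr(a) tr(b^2 a) - tr(b^2)   [square of a] = x*y*z - x^2 - y^2 + 2
tr(a^3 b^2) = tr(a) tr(a b^2 a) - tr(a b^2)   [square of a] = x^2*y*z - x^3 - x*y^2 - y*z + 3*x
assemble the triple (tr(r) - 2; tr(r a) - x; tr(r b) - y)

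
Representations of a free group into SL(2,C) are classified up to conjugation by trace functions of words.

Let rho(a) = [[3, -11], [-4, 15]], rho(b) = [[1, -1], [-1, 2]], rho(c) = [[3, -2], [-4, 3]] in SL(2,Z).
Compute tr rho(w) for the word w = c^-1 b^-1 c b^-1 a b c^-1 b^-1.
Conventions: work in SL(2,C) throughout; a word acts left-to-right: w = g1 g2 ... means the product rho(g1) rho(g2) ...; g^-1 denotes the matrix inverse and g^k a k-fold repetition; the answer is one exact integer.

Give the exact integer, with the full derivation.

rho(c^-1) = [[3, 2], [4, 3]]
... * rho(b^-1) = [[2, 1], [1, 1]]  ->  [[8, 5], [11, 7]]
... * rho(c) = [[3, -2], [-4, 3]]  ->  [[4, -1], [5, -1]]
... * rho(b^-1) = [[2, 1], [1, 1]]  ->  [[7, 3], [9, 4]]
... * rho(a) = [[3, -11], [-4, 15]]  ->  [[9, -32], [11, -39]]
... * rho(b) = [[1, -1], [-1, 2]]  ->  [[41, -73], [50, -89]]
... * rho(c^-1) = [[3, 2], [4, 3]]  ->  [[-169, -137], [-206, -167]]
... * rho(b^-1) = [[2, 1], [1, 1]]  ->  [[-475, -306], [-579, -373]]
tr = -475 + -373 = -848

-848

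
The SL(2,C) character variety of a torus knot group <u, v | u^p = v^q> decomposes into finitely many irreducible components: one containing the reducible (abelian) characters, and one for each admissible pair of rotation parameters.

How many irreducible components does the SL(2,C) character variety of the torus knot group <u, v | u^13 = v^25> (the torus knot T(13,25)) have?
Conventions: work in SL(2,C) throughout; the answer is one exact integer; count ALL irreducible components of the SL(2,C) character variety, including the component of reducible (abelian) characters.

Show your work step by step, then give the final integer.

145

In the torus knot group T(13,25), u^13 = v^25 is central, so an irreducible representation sends it to +I or -I (Schur).
So on each irreducible component the traces are pinned: tr(u) = 2*cos(pi*alpha/13) with 1 <= alpha <= 12, tr(v) = 2*cos(pi*beta/25) with 1 <= beta <= 24.
The two central values (-1)^alpha I and (-1)^beta I must be the same matrix, so alpha and beta share a parity.
count pairs: odd alpha (6 choices) x odd beta (12), plus even alpha (6) x even beta (12): 6*12 + 6*12 = 144.
That is 144 components of irreducible characters, and with the reducible (abelian) component the total is 145.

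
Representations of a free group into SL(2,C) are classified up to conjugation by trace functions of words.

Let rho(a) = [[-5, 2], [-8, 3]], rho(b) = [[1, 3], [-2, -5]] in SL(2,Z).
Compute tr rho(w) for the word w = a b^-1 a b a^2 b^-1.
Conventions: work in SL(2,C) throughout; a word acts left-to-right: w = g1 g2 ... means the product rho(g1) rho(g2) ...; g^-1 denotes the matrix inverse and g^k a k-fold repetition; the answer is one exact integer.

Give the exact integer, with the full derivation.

302636

rho(a) = [[-5, 2], [-8, 3]]
... * rho(b^-1) = [[-5, -3], [2, 1]]  ->  [[29, 17], [46, 27]]
... * rho(a) = [[-5, 2], [-8, 3]]  ->  [[-281, 109], [-446, 173]]
... * rho(b) = [[1, 3], [-2, -5]]  ->  [[-499, -1388], [-792, -2203]]
... * rho(a) = [[-5, 2], [-8, 3]]  ->  [[13599, -5162], [21584, -8193]]
... * rho(a) = [[-5, 2], [-8, 3]]  ->  [[-26699, 11712], [-42376, 18589]]
... * rho(b^-1) = [[-5, -3], [2, 1]]  ->  [[156919, 91809], [249058, 145717]]
tr = 156919 + 145717 = 302636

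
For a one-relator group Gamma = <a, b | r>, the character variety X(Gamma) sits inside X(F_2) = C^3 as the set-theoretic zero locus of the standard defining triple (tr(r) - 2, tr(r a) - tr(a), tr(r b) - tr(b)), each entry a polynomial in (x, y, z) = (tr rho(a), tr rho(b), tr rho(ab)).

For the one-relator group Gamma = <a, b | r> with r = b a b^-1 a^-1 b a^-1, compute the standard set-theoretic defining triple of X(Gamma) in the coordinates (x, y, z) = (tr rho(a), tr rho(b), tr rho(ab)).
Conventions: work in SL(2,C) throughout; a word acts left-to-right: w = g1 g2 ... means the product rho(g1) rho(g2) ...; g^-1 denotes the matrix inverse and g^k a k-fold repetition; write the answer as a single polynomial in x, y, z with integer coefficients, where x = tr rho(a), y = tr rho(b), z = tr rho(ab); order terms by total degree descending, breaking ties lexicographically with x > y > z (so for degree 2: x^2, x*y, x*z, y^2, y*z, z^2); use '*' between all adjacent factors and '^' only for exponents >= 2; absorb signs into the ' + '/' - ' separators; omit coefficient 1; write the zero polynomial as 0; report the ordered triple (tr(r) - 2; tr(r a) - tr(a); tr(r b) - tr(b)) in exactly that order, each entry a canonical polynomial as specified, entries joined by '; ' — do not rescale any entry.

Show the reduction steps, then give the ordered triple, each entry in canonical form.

-x^2*y^2*z + x^3*y + x*y^3 + 2*x*y*z^2 - x^2*z - y^2*z - z^3 - 3*x*y + 3*z - 2; -x*y^2*z + x^2*y + y^3 + y*z^2 - x - 3*y; -x^2*y^3*z + x^3*y^2 + x*y^4 + 2*x*y^2*z^2 - x^2*y*z - y^3*z - y*z^3 - 3*x*y^2 + 3*y*z - x - y

tr(b^2) = tr(b) * tr(b) - tr(1)   [square of b] = y^2 - 2
so tr(b^2 a) = tr(b) * tr(a b) - tr(a)   [square of b] = y*z - x
so tr(b a^-1 b) = tr(b^2) * tr(a) - tr(b^2 a)   [inverse elimination on a] = x*y^2 - y*z - x
reduce: tr(b^2 a b) = tr(b) * tr(a b^2) - tr(a b)   [square of b] = y^2*z - x*y - z
tr(a b a b) = tr(a b) * tr(a b) - tr(1)   [split at a repeated a] = z^2 - 2
tr(a b a) = tr(a) * tr(b a) - tr(b)   [square of a] = x*z - y
reduce: tr(b^2 a b a) = tr(b) * tr(a b a b) - tr(a b a)   [square of b] = y*z^2 - x*z - y
reduce: tr(b a b a^-1 b) = tr(b^2 a b) * tr(a) - tr(b^2 a b a)   [inverse elimination on a] = x*y^2*z - x^2*y - y*z^2 + y
so tr(b a b a b a) = tr(a b) * tr(a b a b) - tr(a^-1 b^-1)   [split at a repeated a] = z^3 - 3*z
so tr(b a b a^-1 b a) = tr(b a b a b) * tr(a) - tr(b a b a b a)   [inverse elimination on a] = x*y*z^2 - x^2*z - z^3 - x*y + 3*z
reduce: tr(a^-1 b a^-1 b a b) = tr(b a b a^-1 b) * tr(a) - tr(b a b a^-1 b a)   [inverse elimination on a] = x^2*y^2*z - x^3*y - 2*x*y*z^2 + x^2*z + z^3 + 2*x*y - 3*z
tr(b a b^-1 a^-1 b a^-1) = tr(a^-1 b a^-1 b a) * tr(b) - tr(a^-1 b a^-1 b a b)   [inverse elimination on b] = -x^2*y^2*z + x^3*y + x*y^3 + 2*x*y*z^2 - x^2*z - y^2*z - z^3 - 3*x*y + 3*z
tr(a b^2 a) = tr(a) * tr(b^2 a) - tr(b^2) = x*y*z - x^2 - y^2 + 2
tr(b^2 a b^-1 a) = tr(a b^2 a) * tr(b) - tr(a b^2 a b) = x*y^2*z - x^2*y - y^3 - y*z^2 + x*z + 3*y
so tr(b a b^-1 a^-1 b) = tr(b^2 a b^-1) * tr(a) - tr(b^2 a b^-1 a) = -x*y^2*z + x^2*y + y^3 + y*z^2 - 3*y
reduce: tr(a b^3 a) = tr(b) * tr(b a^2 b) - tr(b a^2)   [square of b] = x*y^2*z - x^2*y - y^3 - x*z + 3*y
reduce: tr(a b^3 a b) = tr(b) * tr(a b a b^2) - tr(a b a b)   [square of b] = y^2*z^2 - x*y*z - y^2 - z^2 + 2
so tr(b^2 a b^-1 a b) = tr(a b^3 a) * tr(b) - tr(a b^3 a b)   [inverse elimination on b] = x*y^3*z - x^2*y^2 - y^4 - y^2*z^2 + 4*y^2 + z^2 - 2
reduce: tr(a^2 b a b) = tr(a) * tr(b a b a) - tr(b a b)   [square of a] = x*z^2 - y*z - x
so tr(a^2 b a) = tr(a) * tr(a b a) - tr(a b)   [square of a] = x^2*z - x*y - z
tr(a b a b^2 a) = tr(b) * tr(a^2 b a b) - tr(a^2 b a)   [square of b] = x*y*z^2 - x^2*z - y^2*z + z
tr(a b a b^2 a b) = tr(b) * tr(a b a b a b) - tr(a b a b a)   [square of b] = y*z^3 - x*z^2 - 2*y*z + x
tr(b^2 a b^-1 a b a) = tr(a b a b^2 a) * tr(b) - tr(a b a b^2 a b)   [inverse elimination on b] = x*y^2*z^2 - x^2*y*z - y^3*z - y*z^3 + x*z^2 + 3*y*z - x
tr(b a^-1 b^2 a b^-1 a) = tr(b^2 a b^-1 a b) * tr(a) - tr(b^2 a b^-1 a b a)   [inverse elimination on a] = x^2*y^3*z - x^3*y^2 - x*y^4 - 2*x*y^2*z^2 + x^2*y*z + y^3*z + y*z^3 + 4*x*y^2 - 3*y*z - x
so tr(b a b^-1 a^-1 b a^-1 b) = tr(b a^-1 b^2 a b^-1) * tr(a) - tr(b a^-1 b^2 a b^-1 a)   [inverse elimination on a] = -x^2*y^3*z + x^3*y^2 + x*y^4 + 2*x*y^2*z^2 - x^2*y*z - y^3*z - y*z^3 - 3*x*y^2 + 3*y*z - x
assemble the triple (tr(r) - 2; tr(r a) - x; tr(r b) - y)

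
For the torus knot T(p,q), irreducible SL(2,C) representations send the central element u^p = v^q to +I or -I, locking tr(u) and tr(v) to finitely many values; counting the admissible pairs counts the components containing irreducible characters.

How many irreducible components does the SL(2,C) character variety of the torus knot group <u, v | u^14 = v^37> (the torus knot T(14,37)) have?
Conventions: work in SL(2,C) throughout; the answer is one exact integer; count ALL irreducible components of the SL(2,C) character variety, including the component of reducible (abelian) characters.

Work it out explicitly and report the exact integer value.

235

For T(14,37): irreducibility forces the central element u^14 = v^37 to one of +I, -I.
This locks tr(u) to 2*cos(pi*alpha/14), alpha in 1..13, and tr(v) to 2*cos(pi*beta/37), beta in 1..36, on each component of irreducible characters.
u^14 = (-1)^alpha I and v^37 = (-1)^beta I must agree, so alpha and beta have equal parity.
Counting: 7 odd alphas x 18 odd betas + 6 even alphas x 18 even betas = 126 + 108 = 234.
components with irreducible characters: 234; plus the single component of reducible (abelian) characters: total 235.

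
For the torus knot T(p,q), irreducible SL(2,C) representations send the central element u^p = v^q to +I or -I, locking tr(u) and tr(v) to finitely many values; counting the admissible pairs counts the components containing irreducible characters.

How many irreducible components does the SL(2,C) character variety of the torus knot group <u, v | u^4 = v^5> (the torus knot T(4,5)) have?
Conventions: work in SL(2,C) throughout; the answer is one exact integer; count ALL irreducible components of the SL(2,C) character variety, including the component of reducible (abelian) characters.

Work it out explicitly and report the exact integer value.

7

Gamma = < u, v | u^4 = v^5 > (torus knot T(4,5)); the central element u^4 = v^5 acts as +I or -I in any irreducible SL(2,C) representation.
On an irreducible component, tr(u) is locked at 2*cos(pi*alpha/4) for some alpha in 1..3, and tr(v) at 2*cos(pi*beta/5) for some beta in 1..4.
u^4 = (-1)^alpha I and v^5 = (-1)^beta I must agree, so alpha and beta have equal parity.
Counting: 2 odd alphas x 2 odd betas + 1 even alphas x 2 even betas = 4 + 2 = 6.
components with irreducible characters: 6; plus the single component of reducible (abelian) characters: total 7.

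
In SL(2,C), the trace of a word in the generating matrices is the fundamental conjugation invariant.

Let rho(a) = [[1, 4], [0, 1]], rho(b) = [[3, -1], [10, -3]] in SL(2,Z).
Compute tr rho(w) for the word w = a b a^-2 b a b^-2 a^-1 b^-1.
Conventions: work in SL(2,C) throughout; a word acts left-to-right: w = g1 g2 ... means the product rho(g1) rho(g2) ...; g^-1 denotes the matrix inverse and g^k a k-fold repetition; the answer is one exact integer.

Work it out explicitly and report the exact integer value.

40

rho(a) = [[1, 4], [0, 1]]
... * rho(b) = [[3, -1], [10, -3]]  ->  [[43, -13], [10, -3]]
... * rho(a^-1) = [[1, -4], [0, 1]]  ->  [[43, -185], [10, -43]]
... * rho(a^-1) = [[1, -4], [0, 1]]  ->  [[43, -357], [10, -83]]
... * rho(b) = [[3, -1], [10, -3]]  ->  [[-3441, 1028], [-800, 239]]
... * rho(a) = [[1, 4], [0, 1]]  ->  [[-3441, -12736], [-800, -2961]]
... * rho(b^-1) = [[-3, 1], [-10, 3]]  ->  [[137683, -41649], [32010, -9683]]
... * rho(b^-1) = [[-3, 1], [-10, 3]]  ->  [[3441, 12736], [800, 2961]]
... * rho(a^-1) = [[1, -4], [0, 1]]  ->  [[3441, -1028], [800, -239]]
... * rho(b^-1) = [[-3, 1], [-10, 3]]  ->  [[-43, 357], [-10, 83]]
tr = -43 + 83 = 40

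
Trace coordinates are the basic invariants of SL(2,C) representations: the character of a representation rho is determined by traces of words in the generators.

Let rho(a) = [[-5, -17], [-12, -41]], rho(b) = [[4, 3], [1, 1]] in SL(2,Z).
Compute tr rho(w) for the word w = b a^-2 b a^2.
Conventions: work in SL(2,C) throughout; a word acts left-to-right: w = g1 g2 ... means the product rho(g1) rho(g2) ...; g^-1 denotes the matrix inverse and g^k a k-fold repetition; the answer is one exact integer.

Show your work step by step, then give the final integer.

23460115

rho(b) = [[4, 3], [1, 1]]
... * rho(a^-1) = [[-41, 17], [12, -5]]  ->  [[-128, 53], [-29, 12]]
... * rho(a^-1) = [[-41, 17], [12, -5]]  ->  [[5884, -2441], [1333, -553]]
... * rho(b) = [[4, 3], [1, 1]]  ->  [[21095, 15211], [4779, 3446]]
... * rho(a) = [[-5, -17], [-12, -41]]  ->  [[-288007, -982266], [-65247, -222529]]
... * rho(a) = [[-5, -17], [-12, -41]]  ->  [[13227227, 45169025], [2996583, 10232888]]
tr = 13227227 + 10232888 = 23460115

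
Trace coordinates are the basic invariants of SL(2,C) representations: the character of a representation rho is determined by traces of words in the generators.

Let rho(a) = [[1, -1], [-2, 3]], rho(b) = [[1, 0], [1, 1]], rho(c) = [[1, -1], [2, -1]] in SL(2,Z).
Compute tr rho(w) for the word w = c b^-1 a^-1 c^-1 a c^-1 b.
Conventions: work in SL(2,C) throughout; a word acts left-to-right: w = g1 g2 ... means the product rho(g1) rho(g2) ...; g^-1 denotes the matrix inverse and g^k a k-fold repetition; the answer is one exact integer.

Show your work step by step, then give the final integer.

rho(c) = [[1, -1], [2, -1]]
... * rho(b^-1) = [[1, 0], [-1, 1]]  ->  [[2, -1], [3, -1]]
... * rho(a^-1) = [[3, 1], [2, 1]]  ->  [[4, 1], [7, 2]]
... * rho(c^-1) = [[-1, 1], [-2, 1]]  ->  [[-6, 5], [-11, 9]]
... * rho(a) = [[1, -1], [-2, 3]]  ->  [[-16, 21], [-29, 38]]
... * rho(c^-1) = [[-1, 1], [-2, 1]]  ->  [[-26, 5], [-47, 9]]
... * rho(b) = [[1, 0], [1, 1]]  ->  [[-21, 5], [-38, 9]]
tr = -21 + 9 = -12

-12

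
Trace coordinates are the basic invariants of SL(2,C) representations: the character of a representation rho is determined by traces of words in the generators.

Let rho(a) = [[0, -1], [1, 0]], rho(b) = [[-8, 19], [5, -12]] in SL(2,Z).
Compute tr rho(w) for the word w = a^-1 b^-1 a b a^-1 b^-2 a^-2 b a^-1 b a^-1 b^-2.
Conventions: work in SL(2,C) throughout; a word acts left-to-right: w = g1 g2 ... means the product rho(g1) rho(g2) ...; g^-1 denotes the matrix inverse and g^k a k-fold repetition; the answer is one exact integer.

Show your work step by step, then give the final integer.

rho(a^-1) = [[0, 1], [-1, 0]]
... * rho(b^-1) = [[-12, -19], [-5, -8]]  ->  [[-5, -8], [12, 19]]
... * rho(a) = [[0, -1], [1, 0]]  ->  [[-8, 5], [19, -12]]
... * rho(b) = [[-8, 19], [5, -12]]  ->  [[89, -212], [-212, 505]]
... * rho(a^-1) = [[0, 1], [-1, 0]]  ->  [[212, 89], [-505, -212]]
... * rho(b^-1) = [[-12, -19], [-5, -8]]  ->  [[-2989, -4740], [7120, 11291]]
... * rho(b^-1) = [[-12, -19], [-5, -8]]  ->  [[59568, 94711], [-141895, -225608]]
... * rho(a^-1) = [[0, 1], [-1, 0]]  ->  [[-94711, 59568], [225608, -141895]]
... * rho(a^-1) = [[0, 1], [-1, 0]]  ->  [[-59568, -94711], [141895, 225608]]
... * rho(b) = [[-8, 19], [5, -12]]  ->  [[2989, 4740], [-7120, -11291]]
... * rho(a^-1) = [[0, 1], [-1, 0]]  ->  [[-4740, 2989], [11291, -7120]]
... * rho(b) = [[-8, 19], [5, -12]]  ->  [[52865, -125928], [-125928, 299969]]
... * rho(a^-1) = [[0, 1], [-1, 0]]  ->  [[125928, 52865], [-299969, -125928]]
... * rho(b^-1) = [[-12, -19], [-5, -8]]  ->  [[-1775461, -2815552], [4229268, 6706835]]
... * rho(b^-1) = [[-12, -19], [-5, -8]]  ->  [[35383292, 56258175], [-84285391, -134010772]]
tr = 35383292 + -134010772 = -98627480

-98627480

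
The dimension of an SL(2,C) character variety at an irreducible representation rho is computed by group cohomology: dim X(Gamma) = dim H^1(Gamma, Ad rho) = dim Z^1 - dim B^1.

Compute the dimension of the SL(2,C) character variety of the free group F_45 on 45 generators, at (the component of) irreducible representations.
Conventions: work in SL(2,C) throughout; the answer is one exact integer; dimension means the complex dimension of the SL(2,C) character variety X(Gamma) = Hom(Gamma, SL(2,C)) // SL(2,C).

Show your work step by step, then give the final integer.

132

Gamma = F_45 has 45 generators and no relators.
A cocycle picks one sl_2 vector per generator freely, giving dim Z^1 = 3*45 = 135.
Irreducibility makes the coboundary map sl_2 -> Z^1 injective (trivial centralizer), so dim B^1 = 3.
Therefore dim X = 135 - 3 = 132.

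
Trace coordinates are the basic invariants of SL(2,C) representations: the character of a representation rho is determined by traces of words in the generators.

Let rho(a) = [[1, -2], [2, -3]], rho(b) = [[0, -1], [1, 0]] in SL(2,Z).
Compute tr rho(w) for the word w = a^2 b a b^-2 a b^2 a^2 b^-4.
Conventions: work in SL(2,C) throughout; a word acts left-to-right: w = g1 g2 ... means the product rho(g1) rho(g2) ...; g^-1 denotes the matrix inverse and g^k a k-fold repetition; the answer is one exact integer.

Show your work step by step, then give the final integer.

rho(a) = [[1, -2], [2, -3]]
... * rho(a) = [[1, -2], [2, -3]]  ->  [[-3, 4], [-4, 5]]
... * rho(b) = [[0, -1], [1, 0]]  ->  [[4, 3], [5, 4]]
... * rho(a) = [[1, -2], [2, -3]]  ->  [[10, -17], [13, -22]]
... * rho(b^-1) = [[0, 1], [-1, 0]]  ->  [[17, 10], [22, 13]]
... * rho(b^-1) = [[0, 1], [-1, 0]]  ->  [[-10, 17], [-13, 22]]
... * rho(a) = [[1, -2], [2, -3]]  ->  [[24, -31], [31, -40]]
... * rho(b) = [[0, -1], [1, 0]]  ->  [[-31, -24], [-40, -31]]
... * rho(b) = [[0, -1], [1, 0]]  ->  [[-24, 31], [-31, 40]]
... * rho(a) = [[1, -2], [2, -3]]  ->  [[38, -45], [49, -58]]
... * rho(a) = [[1, -2], [2, -3]]  ->  [[-52, 59], [-67, 76]]
... * rho(b^-1) = [[0, 1], [-1, 0]]  ->  [[-59, -52], [-76, -67]]
... * rho(b^-1) = [[0, 1], [-1, 0]]  ->  [[52, -59], [67, -76]]
... * rho(b^-1) = [[0, 1], [-1, 0]]  ->  [[59, 52], [76, 67]]
... * rho(b^-1) = [[0, 1], [-1, 0]]  ->  [[-52, 59], [-67, 76]]
tr = -52 + 76 = 24

24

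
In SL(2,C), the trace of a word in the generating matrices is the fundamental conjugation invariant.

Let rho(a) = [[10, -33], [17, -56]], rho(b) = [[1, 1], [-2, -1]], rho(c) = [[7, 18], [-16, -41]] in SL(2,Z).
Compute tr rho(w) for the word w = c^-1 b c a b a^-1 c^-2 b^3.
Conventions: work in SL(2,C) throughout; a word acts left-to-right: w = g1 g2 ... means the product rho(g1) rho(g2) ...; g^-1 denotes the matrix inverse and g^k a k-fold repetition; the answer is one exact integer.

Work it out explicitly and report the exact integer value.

-1484572516

rho(c^-1) = [[-41, -18], [16, 7]]
... * rho(b) = [[1, 1], [-2, -1]]  ->  [[-5, -23], [2, 9]]
... * rho(c) = [[7, 18], [-16, -41]]  ->  [[333, 853], [-130, -333]]
... * rho(a) = [[10, -33], [17, -56]]  ->  [[17831, -58757], [-6961, 22938]]
... * rho(b) = [[1, 1], [-2, -1]]  ->  [[135345, 76588], [-52837, -29899]]
... * rho(a^-1) = [[-56, 33], [-17, 10]]  ->  [[-8881316, 5232265], [3467155, -2042611]]
... * rho(c^-1) = [[-41, -18], [16, 7]]  ->  [[447850196, 196489543], [-174835131, -76707067]]
... * rho(c^-1) = [[-41, -18], [16, 7]]  ->  [[-15218025348, -6685876727], [5940927299, 2610082889]]
... * rho(b) = [[1, 1], [-2, -1]]  ->  [[-1846271894, -8532148621], [720761521, 3330844410]]
... * rho(b) = [[1, 1], [-2, -1]]  ->  [[15218025348, 6685876727], [-5940927299, -2610082889]]
... * rho(b) = [[1, 1], [-2, -1]]  ->  [[1846271894, 8532148621], [-720761521, -3330844410]]
tr = 1846271894 + -3330844410 = -1484572516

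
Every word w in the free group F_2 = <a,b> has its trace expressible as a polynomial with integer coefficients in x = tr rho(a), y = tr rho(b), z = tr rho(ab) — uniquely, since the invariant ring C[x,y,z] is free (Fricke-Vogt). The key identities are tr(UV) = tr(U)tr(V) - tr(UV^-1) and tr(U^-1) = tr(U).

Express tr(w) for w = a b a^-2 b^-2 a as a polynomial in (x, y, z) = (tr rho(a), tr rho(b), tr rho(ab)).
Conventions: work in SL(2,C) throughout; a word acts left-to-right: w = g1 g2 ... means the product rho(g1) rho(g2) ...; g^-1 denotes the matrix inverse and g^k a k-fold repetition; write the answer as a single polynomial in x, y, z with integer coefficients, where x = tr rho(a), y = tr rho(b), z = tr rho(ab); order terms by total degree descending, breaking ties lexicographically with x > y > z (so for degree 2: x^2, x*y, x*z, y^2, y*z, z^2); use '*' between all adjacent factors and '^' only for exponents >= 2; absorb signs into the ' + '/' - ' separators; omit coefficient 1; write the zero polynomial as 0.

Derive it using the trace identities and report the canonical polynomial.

tr(b^2 a) = tr(b)*tr(a b) - tr(a) = y*z - x
tr(b^2) = tr(b)*tr(b) - tr(1) = y^2 - 2
tr(b a^2 b) = tr(a)*tr(b^2 a) - tr(b^2) = x*y*z - x^2 - y^2 + 2
tr(b a b a) = tr(a b)*tr(a b) - tr(1) = z^2 - 2
tr(b a^2 b a) = tr(a)*tr(b a b a) - tr(b a b) = x*z^2 - y*z - x
tr(b a^2 b a^-1) = tr(b a^2 b)*tr(a) - tr(b a^2 b a) = x^2*y*z - x^3 - x*y^2 - x*z^2 + y*z + 3*x
tr(a^2 b a^-2 b) = tr(b a^2 b a^-1)*tr(a) - tr(b a^2 b) = x^3*y*z - x^4 - x^2*y^2 - x^2*z^2 + 4*x^2 + y^2 - 2
tr(a^2 b a^-2 b^-1) = tr(a^2 b a^-2)*tr(b) - tr(a^2 b a^-2 b) = -x^3*y*z + x^4 + x^2*y^2 + x^2*z^2 - 4*x^2 + 2
tr(a b a^-2 b^-2 a) = tr(a^2 b a^-2 b^-1)*tr(b) - tr(a^2 b a^-2) = -x^3*y^2*z + x^4*y + x^2*y^3 + x^2*y*z^2 - 4*x^2*y + y

-x^3*y^2*z + x^4*y + x^2*y^3 + x^2*y*z^2 - 4*x^2*y + y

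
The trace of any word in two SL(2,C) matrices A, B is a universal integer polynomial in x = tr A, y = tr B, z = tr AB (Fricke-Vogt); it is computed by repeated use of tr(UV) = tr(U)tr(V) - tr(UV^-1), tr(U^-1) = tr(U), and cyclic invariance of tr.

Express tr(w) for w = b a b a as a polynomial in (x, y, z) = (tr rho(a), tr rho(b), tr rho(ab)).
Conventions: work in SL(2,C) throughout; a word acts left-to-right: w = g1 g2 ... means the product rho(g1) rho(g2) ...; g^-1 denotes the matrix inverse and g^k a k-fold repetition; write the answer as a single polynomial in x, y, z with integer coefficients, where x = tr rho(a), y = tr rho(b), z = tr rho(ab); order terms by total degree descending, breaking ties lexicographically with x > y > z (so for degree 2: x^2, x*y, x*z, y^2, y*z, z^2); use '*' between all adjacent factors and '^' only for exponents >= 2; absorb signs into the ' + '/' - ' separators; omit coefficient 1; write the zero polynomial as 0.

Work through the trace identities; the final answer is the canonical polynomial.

tr(b a b a) = tr(a b) tr(a b) - tr(1) = z^2 - 2

z^2 - 2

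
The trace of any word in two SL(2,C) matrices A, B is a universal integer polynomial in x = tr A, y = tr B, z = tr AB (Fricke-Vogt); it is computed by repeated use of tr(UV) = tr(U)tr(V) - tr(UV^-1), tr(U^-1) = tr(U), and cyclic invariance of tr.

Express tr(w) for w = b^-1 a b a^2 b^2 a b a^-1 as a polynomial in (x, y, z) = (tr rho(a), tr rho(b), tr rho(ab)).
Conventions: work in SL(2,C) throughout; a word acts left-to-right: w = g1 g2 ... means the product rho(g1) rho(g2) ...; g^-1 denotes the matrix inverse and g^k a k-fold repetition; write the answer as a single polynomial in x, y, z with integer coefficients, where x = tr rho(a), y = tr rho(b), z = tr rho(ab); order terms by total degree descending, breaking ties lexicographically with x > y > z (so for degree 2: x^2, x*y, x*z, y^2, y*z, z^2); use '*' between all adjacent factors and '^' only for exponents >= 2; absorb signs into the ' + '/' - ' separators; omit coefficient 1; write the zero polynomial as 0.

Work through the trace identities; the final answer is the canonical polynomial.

-x^2*y^2*z^3 + 2*x^3*y*z^2 + 2*x*y^3*z^2 + x*y*z^4 - x^4*z - 3*x^2*y^2*z - x^2*z^3 - y^4*z - y^2*z^3 + x^3*y + x*y^3 - 3*x*y*z^2 + 4*x^2*z + 4*y^2*z + z^3 - 4*x*y - 3*z

trace(b a b a) = trace(b a) trace(b a) - trace(1)  (split on b) = z^2 - 2
trace(b a b) = trace(b) trace(a b) - trace(a)  (reduce the b square) = y*z - x
trace(a^2 b a b) = trace(a) trace(b a b a) - trace(b a b)  (reduce the a square) = x*z^2 - y*z - x
trace(a b a) = trace(a) trace(b a) - trace(b)  (reduce the a square) = x*z - y
trace(a^2 b a) = trace(a) trace(a b a) - trace(a b)  (reduce the a square) = x^2*z - x*y - z
trace(b^2 a^2 b a) = trace(b) trace(a^2 b a b) - trace(a^2 b a)  (reduce the b square) = x*y*z^2 - x^2*z - y^2*z + z
trace(b^3 a) = trace(b) trace(a b^2) - trace(a b)  (reduce the b square) = y^2*z - x*y - z
trace(b^2) = trace(b) trace(b) - trace(1)  (reduce the b square) = y^2 - 2
trace(b^3) = trace(b) trace(b^2) - trace(b)  (reduce the b square) = y^3 - 3*y
trace(b^2 a^2 b) = trace(a) trace(b^3 a) - trace(b^3)  (reduce the a square) = x*y^2*z - x^2*y - y^3 - x*z + 3*y
trace(a b a^2 b^2 a) = trace(a) trace(b^2 a^2 b a) - trace(b^2 a^2 b)  (reduce the a square) = x^2*y*z^2 - x^3*z - 2*x*y^2*z + x^2*y + y^3 + 2*x*z - 3*y
trace(b a b a b a) = trace(a b) trace(a b a b) - trace(a^-1 b^-1)  (split on a) = z^3 - 3*z
trace(b a b a b) = trace(b) trace(a b a b) - trace(a b a)  (reduce the b square) = y*z^2 - x*z - y
trace(a b a^2 b a b) = trace(a) trace(b a b a b a) - trace(b a b a b)  (reduce the a square) = x*z^3 - y*z^2 - 2*x*z + y
trace(a^2) = trace(a) trace(a) - trace(1)  (reduce the a square) = x^2 - 2
trace(b a^2 b) = trace(b) trace(a^2 b) - trace(a^2)  (reduce the b square) = x*y*z - x^2 - y^2 + 2
trace(a b a^2 b a) = trace(a) trace(b a^2 b a) - trace(b a^2 b)  (reduce the a square) = x^2*z^2 - 2*x*y*z + y^2 - 2
trace(b^2 a b a^2 b a) = trace(b) trace(a b a^2 b a b) - trace(a b a^2 b a)  (reduce the b square) = x*y*z^3 - x^2*z^2 - y^2*z^2 + 2
trace(a b a^2 b^2) = trace(a) trace(b^2 a b a) - trace(b^2 a b)  (reduce the a square) = x*y*z^2 - x^2*z - y^2*z + z
trace(b^2 a b a^2 b) = trace(b) trace(a b a^2 b^2) - trace(a b a^2 b)  (reduce the b square) = x*y^2*z^2 - x^2*y*z - y^3*z - x*z^2 + 2*y*z + x
trace(a b a^2 b^2 a b a) = trace(a) trace(b^2 a b a^2 b a) - trace(b^2 a b a^2 b)  (reduce the a square) = x^2*y*z^3 - x^3*z^2 - 2*x*y^2*z^2 + x^2*y*z + y^3*z + x*z^2 - 2*y*z + x
trace(a b a b a b a b) = trace(b a b a b a) trace(b a) - trace(a b a b)  (split on b) = z^4 - 4*z^2 + 2
trace(b^2 a b a b a b a) = trace(b) trace(a b a b a b a b) - trace(a b a b a b a)  (reduce the b square) = y*z^4 - x*z^3 - 3*y*z^2 + 2*x*z + y
trace(a b a b a b^2) = trace(b) trace(a b a b a b) - trace(a b a b a)  (reduce the b square) = y*z^3 - x*z^2 - 2*y*z + x
trace(b^2 a b a b a b) = trace(b) trace(a b a b a b^2) - trace(a b a b a b)  (reduce the b square) = y^2*z^3 - x*y*z^2 - 2*y^2*z - z^3 + x*y + 3*z
trace(a b a^2 b^2 a b a b) = trace(a) trace(b^2 a b a b a b a) - trace(b^2 a b a b a b)  (reduce the a square) = x*y*z^4 - x^2*z^3 - y^2*z^3 - 2*x*y*z^2 + 2*x^2*z + 2*y^2*z + z^3 - 3*z
trace(b^-1 a b a^2 b^2 a b a) = trace(a b a^2 b^2 a b a) trace(b) - trace(a b a^2 b^2 a b a b)  (eliminate b^-1) = x^2*y^2*z^3 - x^3*y*z^2 - 2*x*y^3*z^2 - x*y*z^4 + x^2*y^2*z + x^2*z^3 + y^4*z + y^2*z^3 + 3*x*y*z^2 - 2*x^2*z - 4*y^2*z - z^3 + x*y + 3*z
trace(b^-1 a b a^2 b^2 a b a^-1) = trace(b^-1 a b a^2 b^2 a b) trace(a) - trace(b^-1 a b a^2 b^2 a b a)  (eliminate a^-1) = -x^2*y^2*z^3 + 2*x^3*y*z^2 + 2*x*y^3*z^2 + x*y*z^4 - x^4*z - 3*x^2*y^2*z - x^2*z^3 - y^4*z - y^2*z^3 + x^3*y + x*y^3 - 3*x*y*z^2 + 4*x^2*z + 4*y^2*z + z^3 - 4*x*y - 3*z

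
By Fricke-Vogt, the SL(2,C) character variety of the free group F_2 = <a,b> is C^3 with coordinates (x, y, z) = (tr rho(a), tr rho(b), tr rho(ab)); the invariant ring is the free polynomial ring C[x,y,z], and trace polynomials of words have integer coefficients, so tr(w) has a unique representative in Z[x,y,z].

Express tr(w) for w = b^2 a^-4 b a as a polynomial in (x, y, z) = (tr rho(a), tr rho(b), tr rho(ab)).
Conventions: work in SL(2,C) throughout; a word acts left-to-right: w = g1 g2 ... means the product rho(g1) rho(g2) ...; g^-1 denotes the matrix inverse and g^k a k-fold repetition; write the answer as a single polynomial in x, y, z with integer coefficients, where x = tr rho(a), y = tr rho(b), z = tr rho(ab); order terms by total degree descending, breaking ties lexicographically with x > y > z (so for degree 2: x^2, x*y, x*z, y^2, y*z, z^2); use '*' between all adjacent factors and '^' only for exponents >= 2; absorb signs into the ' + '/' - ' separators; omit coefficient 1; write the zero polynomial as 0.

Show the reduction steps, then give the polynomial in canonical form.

tr(b a b) = tr(b)*tr(a b) - tr(a) = y*z - x
tr(b a b^2) = tr(b)*tr(b a b) - tr(b a) = y^2*z - x*y - z
next, tr(a b a b) = tr(a b)*tr(a b) - tr(1)   [split at repeated a] = z^2 - 2
tr(a b a) = tr(a)*tr(b a) - tr(b) = x*z - y
and tr(b a b^2 a) = tr(b)*tr(a b a b) - tr(a b a) = y*z^2 - x*z - y
next, tr(b a b^2 a^-1) = tr(b a b^2)*tr(a) - tr(b a b^2 a) = x*y^2*z - x^2*y - y*z^2 + y
tr(a^-2 b a b^2) = tr(b a b^2 a^-1)*tr(a) - tr(b a b^2) = x^2*y^2*z - x^3*y - x*y*z^2 - y^2*z + 2*x*y + z
tr(b a b^2 a^-3) = tr(a^-2 b a b^2)*tr(a) - tr(a^-2 b a b^2 a) = x^3*y^2*z - x^4*y - x^2*y*z^2 - 2*x*y^2*z + 3*x^2*y + y*z^2 + x*z - y
tr(b^2 a^-4 b a) = tr(b a b^2 a^-3)*tr(a) - tr(b a b^2 a^-2) = x^4*y^2*z - x^5*y - x^3*y*z^2 - 3*x^2*y^2*z + 4*x^3*y + 2*x*y*z^2 + x^2*z + y^2*z - 3*x*y - z

x^4*y^2*z - x^5*y - x^3*y*z^2 - 3*x^2*y^2*z + 4*x^3*y + 2*x*y*z^2 + x^2*z + y^2*z - 3*x*y - z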